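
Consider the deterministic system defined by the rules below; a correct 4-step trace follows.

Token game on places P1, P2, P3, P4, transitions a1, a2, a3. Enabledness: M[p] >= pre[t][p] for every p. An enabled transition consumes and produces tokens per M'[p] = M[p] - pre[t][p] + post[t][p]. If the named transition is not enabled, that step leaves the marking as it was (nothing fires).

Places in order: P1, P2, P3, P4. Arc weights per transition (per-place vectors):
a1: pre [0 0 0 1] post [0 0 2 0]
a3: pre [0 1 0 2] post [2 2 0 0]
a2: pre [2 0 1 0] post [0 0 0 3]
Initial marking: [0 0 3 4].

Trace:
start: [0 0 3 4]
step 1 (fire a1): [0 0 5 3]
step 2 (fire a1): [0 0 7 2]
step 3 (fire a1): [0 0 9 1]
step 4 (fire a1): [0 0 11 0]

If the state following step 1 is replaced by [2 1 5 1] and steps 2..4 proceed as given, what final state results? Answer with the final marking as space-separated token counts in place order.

state after step 1 := [2 1 5 1]
step 2 (fire a1): [2 1 7 0]
step 3 (fire a1): [2 1 7 0]
step 4 (fire a1): [2 1 7 0]

2 1 7 0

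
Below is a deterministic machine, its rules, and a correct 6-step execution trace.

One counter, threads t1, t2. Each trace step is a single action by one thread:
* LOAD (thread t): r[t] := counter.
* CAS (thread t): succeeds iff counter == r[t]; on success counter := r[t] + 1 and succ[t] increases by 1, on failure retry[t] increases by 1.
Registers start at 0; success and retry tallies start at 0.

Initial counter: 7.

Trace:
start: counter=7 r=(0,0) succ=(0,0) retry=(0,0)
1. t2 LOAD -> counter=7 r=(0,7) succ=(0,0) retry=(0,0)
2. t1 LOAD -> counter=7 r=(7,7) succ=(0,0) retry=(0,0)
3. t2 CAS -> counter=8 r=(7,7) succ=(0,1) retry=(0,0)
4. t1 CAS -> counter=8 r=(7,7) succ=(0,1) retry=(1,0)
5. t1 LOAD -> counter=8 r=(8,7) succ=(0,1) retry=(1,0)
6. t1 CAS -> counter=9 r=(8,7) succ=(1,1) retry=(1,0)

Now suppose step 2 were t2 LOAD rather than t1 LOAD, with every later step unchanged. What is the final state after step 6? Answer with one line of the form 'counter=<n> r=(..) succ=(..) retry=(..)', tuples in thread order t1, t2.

(re-executing from step 2 with the substitution; state before step 2: counter=7 r=(0,7) succ=(0,0) retry=(0,0))
2. t2 LOAD -> counter=7 r=(0,7) succ=(0,0) retry=(0,0)
3. t2 CAS -> counter=8 r=(0,7) succ=(0,1) retry=(0,0)
4. t1 CAS -> counter=8 r=(0,7) succ=(0,1) retry=(1,0)
5. t1 LOAD -> counter=8 r=(8,7) succ=(0,1) retry=(1,0)
6. t1 CAS -> counter=9 r=(8,7) succ=(1,1) retry=(1,0)

counter=9 r=(8,7) succ=(1,1) retry=(1,0)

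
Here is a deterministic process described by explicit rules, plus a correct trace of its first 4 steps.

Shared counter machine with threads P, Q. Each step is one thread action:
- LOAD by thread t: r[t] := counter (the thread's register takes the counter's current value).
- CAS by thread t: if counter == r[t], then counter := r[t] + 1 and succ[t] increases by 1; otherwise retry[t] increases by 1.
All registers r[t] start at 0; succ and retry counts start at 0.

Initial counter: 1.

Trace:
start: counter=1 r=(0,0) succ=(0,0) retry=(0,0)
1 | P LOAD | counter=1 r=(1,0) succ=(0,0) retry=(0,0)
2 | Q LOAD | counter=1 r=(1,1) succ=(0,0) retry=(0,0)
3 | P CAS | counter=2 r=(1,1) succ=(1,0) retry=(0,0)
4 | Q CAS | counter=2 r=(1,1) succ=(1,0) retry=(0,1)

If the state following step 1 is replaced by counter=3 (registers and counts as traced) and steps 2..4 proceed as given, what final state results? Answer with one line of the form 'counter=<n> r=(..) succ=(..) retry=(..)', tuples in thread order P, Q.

counter=4 r=(1,3) succ=(0,1) retry=(1,0)

state after step 1 := counter=3 r=(1,0) succ=(0,0) retry=(0,0)
2 | Q LOAD | counter=3 r=(1,3) succ=(0,0) retry=(0,0)
3 | P CAS | counter=3 r=(1,3) succ=(0,0) retry=(1,0)
4 | Q CAS | counter=4 r=(1,3) succ=(0,1) retry=(1,0)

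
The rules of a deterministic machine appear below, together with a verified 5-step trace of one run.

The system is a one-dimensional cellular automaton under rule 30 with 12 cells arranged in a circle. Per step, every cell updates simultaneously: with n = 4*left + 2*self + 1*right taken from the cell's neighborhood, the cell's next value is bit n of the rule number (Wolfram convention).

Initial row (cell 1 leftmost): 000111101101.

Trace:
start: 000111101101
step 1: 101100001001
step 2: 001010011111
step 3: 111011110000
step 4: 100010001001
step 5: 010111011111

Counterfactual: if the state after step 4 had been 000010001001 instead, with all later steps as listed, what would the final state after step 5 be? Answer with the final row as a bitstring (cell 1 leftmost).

state after step 4 := 000010001001
step 5: 100111011111

100111011111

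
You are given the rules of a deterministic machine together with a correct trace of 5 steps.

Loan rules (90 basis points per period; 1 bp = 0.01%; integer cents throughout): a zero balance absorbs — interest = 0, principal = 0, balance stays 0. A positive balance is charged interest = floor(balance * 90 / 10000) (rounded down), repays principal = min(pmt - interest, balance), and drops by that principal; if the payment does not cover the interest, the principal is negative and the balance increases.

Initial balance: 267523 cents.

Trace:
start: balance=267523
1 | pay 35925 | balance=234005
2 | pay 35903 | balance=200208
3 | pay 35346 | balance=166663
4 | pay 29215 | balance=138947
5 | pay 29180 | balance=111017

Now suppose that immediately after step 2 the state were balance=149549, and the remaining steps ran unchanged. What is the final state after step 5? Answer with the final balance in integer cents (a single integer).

state after step 2 := balance=149549
3 | pay 35346 | balance=115548
4 | pay 29215 | balance=87372
5 | pay 29180 | balance=58978

58978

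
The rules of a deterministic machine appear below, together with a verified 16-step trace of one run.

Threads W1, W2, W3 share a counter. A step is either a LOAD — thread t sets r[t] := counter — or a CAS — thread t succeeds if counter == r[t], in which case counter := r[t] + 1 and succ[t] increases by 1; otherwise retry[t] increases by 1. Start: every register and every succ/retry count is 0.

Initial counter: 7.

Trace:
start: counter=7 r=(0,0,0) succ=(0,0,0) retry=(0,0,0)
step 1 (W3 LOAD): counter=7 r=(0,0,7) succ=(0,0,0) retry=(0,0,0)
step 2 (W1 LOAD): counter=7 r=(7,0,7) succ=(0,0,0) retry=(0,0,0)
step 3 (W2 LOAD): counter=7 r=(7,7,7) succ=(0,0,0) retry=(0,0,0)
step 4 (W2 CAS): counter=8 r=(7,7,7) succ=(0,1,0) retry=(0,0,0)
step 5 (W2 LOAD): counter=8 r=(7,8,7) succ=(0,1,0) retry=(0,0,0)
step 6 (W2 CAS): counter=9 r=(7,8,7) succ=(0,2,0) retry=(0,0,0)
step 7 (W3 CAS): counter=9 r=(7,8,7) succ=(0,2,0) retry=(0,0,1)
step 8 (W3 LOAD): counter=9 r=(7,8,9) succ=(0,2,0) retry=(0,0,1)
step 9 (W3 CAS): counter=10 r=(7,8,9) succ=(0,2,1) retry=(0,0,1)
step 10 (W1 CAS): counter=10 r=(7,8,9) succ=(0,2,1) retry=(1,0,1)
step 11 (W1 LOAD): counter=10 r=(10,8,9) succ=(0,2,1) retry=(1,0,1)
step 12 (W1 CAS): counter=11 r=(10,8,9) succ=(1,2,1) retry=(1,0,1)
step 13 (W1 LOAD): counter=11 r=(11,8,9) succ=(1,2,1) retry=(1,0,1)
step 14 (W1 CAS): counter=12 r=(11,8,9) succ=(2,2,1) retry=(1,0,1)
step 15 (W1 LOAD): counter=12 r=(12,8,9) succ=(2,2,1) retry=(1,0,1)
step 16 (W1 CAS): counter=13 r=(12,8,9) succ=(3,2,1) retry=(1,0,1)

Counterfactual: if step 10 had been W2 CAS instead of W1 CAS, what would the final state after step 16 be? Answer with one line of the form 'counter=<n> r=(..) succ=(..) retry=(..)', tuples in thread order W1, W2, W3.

(re-executing from step 10 with the substitution; state before step 10: counter=10 r=(7,8,9) succ=(0,2,1) retry=(0,0,1))
step 10 (W2 CAS): counter=10 r=(7,8,9) succ=(0,2,1) retry=(0,1,1)
step 11 (W1 LOAD): counter=10 r=(10,8,9) succ=(0,2,1) retry=(0,1,1)
step 12 (W1 CAS): counter=11 r=(10,8,9) succ=(1,2,1) retry=(0,1,1)
step 13 (W1 LOAD): counter=11 r=(11,8,9) succ=(1,2,1) retry=(0,1,1)
step 14 (W1 CAS): counter=12 r=(11,8,9) succ=(2,2,1) retry=(0,1,1)
step 15 (W1 LOAD): counter=12 r=(12,8,9) succ=(2,2,1) retry=(0,1,1)
step 16 (W1 CAS): counter=13 r=(12,8,9) succ=(3,2,1) retry=(0,1,1)

counter=13 r=(12,8,9) succ=(3,2,1) retry=(0,1,1)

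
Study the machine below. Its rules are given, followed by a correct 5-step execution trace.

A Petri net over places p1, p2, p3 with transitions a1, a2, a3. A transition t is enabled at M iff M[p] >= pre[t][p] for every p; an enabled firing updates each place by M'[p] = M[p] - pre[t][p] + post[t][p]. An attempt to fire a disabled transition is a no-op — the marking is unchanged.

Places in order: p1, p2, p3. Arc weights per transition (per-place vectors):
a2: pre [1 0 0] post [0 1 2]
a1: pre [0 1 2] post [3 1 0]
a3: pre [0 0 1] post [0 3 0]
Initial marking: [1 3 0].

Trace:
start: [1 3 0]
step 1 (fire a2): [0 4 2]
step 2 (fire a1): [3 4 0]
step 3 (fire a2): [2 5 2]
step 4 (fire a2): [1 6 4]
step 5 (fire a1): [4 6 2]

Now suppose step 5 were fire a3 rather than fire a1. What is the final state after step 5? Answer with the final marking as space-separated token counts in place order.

1 9 3

(re-executing from step 5 with the substitution; state before step 5: [1 6 4])
step 5 (fire a3): [1 9 3]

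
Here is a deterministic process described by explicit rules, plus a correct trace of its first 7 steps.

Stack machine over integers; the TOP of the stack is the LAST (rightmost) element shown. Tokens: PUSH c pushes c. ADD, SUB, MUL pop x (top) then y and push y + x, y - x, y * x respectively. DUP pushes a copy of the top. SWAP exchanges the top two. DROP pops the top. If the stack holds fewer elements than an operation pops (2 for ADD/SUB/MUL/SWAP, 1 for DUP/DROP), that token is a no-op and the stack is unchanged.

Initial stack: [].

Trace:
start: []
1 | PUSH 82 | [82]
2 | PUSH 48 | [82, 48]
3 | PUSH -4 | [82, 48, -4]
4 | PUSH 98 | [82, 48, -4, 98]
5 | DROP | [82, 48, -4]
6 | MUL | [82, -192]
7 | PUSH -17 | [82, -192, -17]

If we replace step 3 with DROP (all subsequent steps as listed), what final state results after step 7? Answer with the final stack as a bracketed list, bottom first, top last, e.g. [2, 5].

[82, -17]

(re-executing from step 3 with the substitution; state before step 3: [82, 48])
3 | DROP | [82]
4 | PUSH 98 | [82, 98]
5 | DROP | [82]
6 | MUL | [82]
7 | PUSH -17 | [82, -17]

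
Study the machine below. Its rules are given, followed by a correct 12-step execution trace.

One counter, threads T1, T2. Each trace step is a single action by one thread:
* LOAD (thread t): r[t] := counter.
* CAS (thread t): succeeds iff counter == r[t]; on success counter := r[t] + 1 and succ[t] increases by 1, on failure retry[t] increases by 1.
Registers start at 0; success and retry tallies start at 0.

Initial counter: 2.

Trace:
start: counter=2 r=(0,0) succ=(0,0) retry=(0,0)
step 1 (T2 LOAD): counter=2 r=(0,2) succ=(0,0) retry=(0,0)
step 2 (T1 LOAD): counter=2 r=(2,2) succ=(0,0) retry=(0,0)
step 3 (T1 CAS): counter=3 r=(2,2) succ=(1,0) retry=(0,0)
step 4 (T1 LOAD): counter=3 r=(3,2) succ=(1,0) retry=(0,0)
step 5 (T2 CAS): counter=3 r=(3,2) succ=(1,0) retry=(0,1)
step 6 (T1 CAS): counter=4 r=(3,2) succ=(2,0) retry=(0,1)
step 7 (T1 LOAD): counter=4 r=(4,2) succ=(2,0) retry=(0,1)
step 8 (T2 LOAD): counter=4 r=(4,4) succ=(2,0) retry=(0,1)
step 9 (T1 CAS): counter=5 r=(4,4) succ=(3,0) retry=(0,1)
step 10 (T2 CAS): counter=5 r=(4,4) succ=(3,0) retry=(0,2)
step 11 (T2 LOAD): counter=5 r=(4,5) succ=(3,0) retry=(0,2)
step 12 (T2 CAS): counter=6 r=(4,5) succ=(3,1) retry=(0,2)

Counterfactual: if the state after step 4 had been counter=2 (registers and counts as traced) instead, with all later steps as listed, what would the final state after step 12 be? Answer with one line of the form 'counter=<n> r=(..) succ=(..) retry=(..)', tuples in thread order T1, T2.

state after step 4 := counter=2 r=(3,2) succ=(1,0) retry=(0,0)
step 5 (T2 CAS): counter=3 r=(3,2) succ=(1,1) retry=(0,0)
step 6 (T1 CAS): counter=4 r=(3,2) succ=(2,1) retry=(0,0)
step 7 (T1 LOAD): counter=4 r=(4,2) succ=(2,1) retry=(0,0)
step 8 (T2 LOAD): counter=4 r=(4,4) succ=(2,1) retry=(0,0)
step 9 (T1 CAS): counter=5 r=(4,4) succ=(3,1) retry=(0,0)
step 10 (T2 CAS): counter=5 r=(4,4) succ=(3,1) retry=(0,1)
step 11 (T2 LOAD): counter=5 r=(4,5) succ=(3,1) retry=(0,1)
step 12 (T2 CAS): counter=6 r=(4,5) succ=(3,2) retry=(0,1)

counter=6 r=(4,5) succ=(3,2) retry=(0,1)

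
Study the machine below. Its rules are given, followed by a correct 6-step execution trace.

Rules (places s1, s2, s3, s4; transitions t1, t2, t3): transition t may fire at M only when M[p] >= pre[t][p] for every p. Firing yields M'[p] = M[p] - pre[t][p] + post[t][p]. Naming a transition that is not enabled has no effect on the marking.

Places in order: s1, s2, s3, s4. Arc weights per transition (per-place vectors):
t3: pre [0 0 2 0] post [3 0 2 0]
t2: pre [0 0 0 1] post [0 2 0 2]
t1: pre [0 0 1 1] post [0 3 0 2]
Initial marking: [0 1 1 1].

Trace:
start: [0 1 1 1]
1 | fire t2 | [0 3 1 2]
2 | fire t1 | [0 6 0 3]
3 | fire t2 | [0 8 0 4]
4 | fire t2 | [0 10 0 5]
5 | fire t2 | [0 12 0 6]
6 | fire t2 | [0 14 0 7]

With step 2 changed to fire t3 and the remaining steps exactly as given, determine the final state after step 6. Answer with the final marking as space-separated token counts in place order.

(re-executing from step 2 with the substitution; state before step 2: [0 3 1 2])
2 | fire t3 | [0 3 1 2]
3 | fire t2 | [0 5 1 3]
4 | fire t2 | [0 7 1 4]
5 | fire t2 | [0 9 1 5]
6 | fire t2 | [0 11 1 6]

0 11 1 6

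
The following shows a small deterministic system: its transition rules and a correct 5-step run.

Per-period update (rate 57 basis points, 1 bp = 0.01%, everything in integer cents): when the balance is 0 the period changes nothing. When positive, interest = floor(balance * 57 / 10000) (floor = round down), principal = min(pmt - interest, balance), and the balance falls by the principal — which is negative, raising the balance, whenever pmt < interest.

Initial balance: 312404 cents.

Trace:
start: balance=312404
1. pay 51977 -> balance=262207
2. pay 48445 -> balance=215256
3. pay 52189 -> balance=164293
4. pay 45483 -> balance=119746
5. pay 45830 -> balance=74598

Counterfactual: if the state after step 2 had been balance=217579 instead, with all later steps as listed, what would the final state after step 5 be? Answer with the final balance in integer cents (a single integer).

76961

state after step 2 := balance=217579
3. pay 52189 -> balance=166630
4. pay 45483 -> balance=122096
5. pay 45830 -> balance=76961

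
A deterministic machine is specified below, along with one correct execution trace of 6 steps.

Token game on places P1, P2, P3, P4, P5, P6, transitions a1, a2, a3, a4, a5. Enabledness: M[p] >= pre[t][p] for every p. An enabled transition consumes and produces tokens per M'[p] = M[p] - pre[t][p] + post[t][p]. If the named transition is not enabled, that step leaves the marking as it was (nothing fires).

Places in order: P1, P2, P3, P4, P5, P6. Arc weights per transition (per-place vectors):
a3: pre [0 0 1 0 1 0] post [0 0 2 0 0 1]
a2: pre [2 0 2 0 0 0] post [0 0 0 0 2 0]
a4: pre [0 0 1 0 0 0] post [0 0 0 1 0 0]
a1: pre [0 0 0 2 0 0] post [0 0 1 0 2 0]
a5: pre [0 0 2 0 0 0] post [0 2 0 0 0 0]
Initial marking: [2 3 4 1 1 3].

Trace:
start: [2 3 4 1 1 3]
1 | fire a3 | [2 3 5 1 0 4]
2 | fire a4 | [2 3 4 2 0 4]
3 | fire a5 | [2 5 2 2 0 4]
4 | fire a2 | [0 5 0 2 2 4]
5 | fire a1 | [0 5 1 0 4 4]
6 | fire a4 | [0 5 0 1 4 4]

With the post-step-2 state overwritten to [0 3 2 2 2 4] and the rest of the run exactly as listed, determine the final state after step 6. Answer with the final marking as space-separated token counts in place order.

state after step 2 := [0 3 2 2 2 4]
3 | fire a5 | [0 5 0 2 2 4]
4 | fire a2 | [0 5 0 2 2 4]
5 | fire a1 | [0 5 1 0 4 4]
6 | fire a4 | [0 5 0 1 4 4]

0 5 0 1 4 4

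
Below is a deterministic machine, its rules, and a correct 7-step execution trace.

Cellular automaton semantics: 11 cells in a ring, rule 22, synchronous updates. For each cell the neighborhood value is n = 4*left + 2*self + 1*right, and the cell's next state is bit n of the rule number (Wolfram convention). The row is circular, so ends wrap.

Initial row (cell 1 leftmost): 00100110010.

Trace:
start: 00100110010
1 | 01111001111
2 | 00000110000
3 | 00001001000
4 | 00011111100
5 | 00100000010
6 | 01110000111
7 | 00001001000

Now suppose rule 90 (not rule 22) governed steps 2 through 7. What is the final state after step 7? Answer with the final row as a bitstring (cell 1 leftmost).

01111111111

(re-executing steps 2..7 under rule 90; state before step 2: 01111001111)
2 | 01001111001
3 | 00111001110
4 | 01101111011
5 | 01101001011
6 | 01100110011
7 | 01111111111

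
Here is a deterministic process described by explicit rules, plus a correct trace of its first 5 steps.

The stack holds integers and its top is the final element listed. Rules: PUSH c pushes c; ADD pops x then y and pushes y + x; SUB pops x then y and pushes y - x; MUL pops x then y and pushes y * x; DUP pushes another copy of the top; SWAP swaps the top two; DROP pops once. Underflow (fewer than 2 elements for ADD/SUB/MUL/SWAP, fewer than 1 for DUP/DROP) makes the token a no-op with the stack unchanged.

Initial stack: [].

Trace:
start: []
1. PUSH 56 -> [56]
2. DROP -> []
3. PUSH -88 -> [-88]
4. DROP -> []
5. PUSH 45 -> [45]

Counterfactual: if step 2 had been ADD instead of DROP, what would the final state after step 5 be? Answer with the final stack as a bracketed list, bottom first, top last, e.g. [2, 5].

[56, 45]

(re-executing from step 2 with the substitution; state before step 2: [56])
2. ADD -> [56]
3. PUSH -88 -> [56, -88]
4. DROP -> [56]
5. PUSH 45 -> [56, 45]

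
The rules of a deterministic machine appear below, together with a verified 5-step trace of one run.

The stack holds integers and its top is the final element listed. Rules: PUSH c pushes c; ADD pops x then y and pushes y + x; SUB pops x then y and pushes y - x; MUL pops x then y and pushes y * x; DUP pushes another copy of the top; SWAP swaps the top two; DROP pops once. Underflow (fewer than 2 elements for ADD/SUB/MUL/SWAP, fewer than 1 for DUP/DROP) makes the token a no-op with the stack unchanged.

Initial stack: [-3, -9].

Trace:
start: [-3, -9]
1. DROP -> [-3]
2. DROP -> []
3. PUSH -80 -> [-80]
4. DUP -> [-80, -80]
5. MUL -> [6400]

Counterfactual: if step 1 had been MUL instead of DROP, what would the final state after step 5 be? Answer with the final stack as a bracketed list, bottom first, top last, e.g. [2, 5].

(re-executing from step 1 with the substitution; state before step 1: [-3, -9])
1. MUL -> [27]
2. DROP -> []
3. PUSH -80 -> [-80]
4. DUP -> [-80, -80]
5. MUL -> [6400]

[6400]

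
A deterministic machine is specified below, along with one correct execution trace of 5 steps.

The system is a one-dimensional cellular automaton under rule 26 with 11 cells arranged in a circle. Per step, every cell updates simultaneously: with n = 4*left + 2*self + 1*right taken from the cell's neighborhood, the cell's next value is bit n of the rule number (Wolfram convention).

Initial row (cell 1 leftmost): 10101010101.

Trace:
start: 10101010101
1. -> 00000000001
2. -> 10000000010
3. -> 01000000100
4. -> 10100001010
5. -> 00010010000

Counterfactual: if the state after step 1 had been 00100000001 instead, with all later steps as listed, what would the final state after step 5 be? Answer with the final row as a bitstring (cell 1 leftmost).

state after step 1 := 00100000001
2. -> 11010000010
3. -> 10001000100
4. -> 01010101011
5. -> 00000000010

00000000010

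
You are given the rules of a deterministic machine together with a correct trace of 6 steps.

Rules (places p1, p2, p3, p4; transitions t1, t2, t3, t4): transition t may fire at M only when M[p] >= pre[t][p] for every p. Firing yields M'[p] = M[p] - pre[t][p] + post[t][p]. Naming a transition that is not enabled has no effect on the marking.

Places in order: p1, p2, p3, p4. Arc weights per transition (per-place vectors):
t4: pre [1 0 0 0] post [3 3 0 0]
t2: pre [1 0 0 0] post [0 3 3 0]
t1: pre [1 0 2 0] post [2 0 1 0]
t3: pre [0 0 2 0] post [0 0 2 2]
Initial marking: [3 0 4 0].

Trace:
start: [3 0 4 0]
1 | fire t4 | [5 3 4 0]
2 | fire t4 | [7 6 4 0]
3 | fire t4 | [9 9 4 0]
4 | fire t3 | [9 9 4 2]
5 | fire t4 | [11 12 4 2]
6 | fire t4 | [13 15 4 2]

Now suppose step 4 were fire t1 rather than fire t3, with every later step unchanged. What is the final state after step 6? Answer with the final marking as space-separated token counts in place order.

(re-executing from step 4 with the substitution; state before step 4: [9 9 4 0])
4 | fire t1 | [10 9 3 0]
5 | fire t4 | [12 12 3 0]
6 | fire t4 | [14 15 3 0]

14 15 3 0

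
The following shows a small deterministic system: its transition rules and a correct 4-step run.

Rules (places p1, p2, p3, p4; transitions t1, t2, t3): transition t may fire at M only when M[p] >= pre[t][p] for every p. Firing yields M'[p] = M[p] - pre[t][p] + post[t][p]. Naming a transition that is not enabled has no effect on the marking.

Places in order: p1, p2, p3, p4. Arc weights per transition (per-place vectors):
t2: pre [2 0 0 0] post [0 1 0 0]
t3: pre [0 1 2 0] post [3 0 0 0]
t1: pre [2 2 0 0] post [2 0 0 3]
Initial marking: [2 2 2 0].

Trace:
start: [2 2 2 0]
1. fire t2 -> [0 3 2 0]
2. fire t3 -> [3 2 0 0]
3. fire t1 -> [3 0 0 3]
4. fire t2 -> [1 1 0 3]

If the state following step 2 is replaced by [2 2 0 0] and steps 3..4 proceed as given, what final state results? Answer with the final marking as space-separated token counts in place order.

0 1 0 3

state after step 2 := [2 2 0 0]
3. fire t1 -> [2 0 0 3]
4. fire t2 -> [0 1 0 3]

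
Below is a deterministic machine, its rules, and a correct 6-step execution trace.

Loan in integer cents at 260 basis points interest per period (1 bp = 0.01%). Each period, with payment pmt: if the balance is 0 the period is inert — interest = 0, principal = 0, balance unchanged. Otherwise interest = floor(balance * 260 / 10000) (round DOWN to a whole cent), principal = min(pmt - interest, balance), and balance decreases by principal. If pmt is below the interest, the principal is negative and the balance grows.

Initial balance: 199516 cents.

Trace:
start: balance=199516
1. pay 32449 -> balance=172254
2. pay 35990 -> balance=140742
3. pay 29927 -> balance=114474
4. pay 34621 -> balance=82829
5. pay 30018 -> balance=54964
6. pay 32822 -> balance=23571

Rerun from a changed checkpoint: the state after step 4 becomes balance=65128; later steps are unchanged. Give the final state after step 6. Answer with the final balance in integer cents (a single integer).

4937

state after step 4 := balance=65128
5. pay 30018 -> balance=36803
6. pay 32822 -> balance=4937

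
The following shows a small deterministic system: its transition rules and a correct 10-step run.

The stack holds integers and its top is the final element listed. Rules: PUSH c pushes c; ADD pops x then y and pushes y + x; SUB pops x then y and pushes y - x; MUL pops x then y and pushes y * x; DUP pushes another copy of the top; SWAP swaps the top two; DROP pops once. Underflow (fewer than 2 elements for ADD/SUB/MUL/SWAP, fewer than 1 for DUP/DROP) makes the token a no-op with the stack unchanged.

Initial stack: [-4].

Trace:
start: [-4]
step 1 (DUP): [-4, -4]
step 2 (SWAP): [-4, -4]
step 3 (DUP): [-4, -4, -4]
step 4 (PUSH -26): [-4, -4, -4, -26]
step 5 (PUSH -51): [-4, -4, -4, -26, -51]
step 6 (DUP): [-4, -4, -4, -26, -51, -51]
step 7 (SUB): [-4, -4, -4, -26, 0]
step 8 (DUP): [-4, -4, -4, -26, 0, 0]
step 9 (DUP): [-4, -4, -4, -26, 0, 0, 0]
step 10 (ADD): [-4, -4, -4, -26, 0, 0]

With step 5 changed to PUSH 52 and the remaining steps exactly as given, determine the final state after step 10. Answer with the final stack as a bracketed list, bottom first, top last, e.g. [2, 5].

[-4, -4, -4, -26, 0, 0]

(re-executing from step 5 with the substitution; state before step 5: [-4, -4, -4, -26])
step 5 (PUSH 52): [-4, -4, -4, -26, 52]
step 6 (DUP): [-4, -4, -4, -26, 52, 52]
step 7 (SUB): [-4, -4, -4, -26, 0]
step 8 (DUP): [-4, -4, -4, -26, 0, 0]
step 9 (DUP): [-4, -4, -4, -26, 0, 0, 0]
step 10 (ADD): [-4, -4, -4, -26, 0, 0]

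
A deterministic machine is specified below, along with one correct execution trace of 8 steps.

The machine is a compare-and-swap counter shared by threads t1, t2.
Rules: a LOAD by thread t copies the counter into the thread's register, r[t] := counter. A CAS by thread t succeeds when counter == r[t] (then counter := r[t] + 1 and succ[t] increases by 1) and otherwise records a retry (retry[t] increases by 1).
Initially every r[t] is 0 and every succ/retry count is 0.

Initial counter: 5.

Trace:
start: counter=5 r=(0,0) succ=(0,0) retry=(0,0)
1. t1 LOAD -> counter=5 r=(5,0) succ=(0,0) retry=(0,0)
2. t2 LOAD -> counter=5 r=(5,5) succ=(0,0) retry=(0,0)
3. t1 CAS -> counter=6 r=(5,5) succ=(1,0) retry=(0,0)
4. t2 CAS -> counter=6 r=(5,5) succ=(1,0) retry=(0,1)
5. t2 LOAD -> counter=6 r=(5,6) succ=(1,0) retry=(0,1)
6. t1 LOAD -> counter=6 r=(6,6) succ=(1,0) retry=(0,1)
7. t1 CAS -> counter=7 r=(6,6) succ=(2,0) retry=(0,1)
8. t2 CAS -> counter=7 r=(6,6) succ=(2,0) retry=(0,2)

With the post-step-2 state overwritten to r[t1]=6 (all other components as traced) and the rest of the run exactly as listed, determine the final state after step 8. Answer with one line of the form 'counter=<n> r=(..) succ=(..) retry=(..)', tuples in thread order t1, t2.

counter=7 r=(6,6) succ=(1,1) retry=(1,1)

state after step 2 := counter=5 r=(6,5) succ=(0,0) retry=(0,0)
3. t1 CAS -> counter=5 r=(6,5) succ=(0,0) retry=(1,0)
4. t2 CAS -> counter=6 r=(6,5) succ=(0,1) retry=(1,0)
5. t2 LOAD -> counter=6 r=(6,6) succ=(0,1) retry=(1,0)
6. t1 LOAD -> counter=6 r=(6,6) succ=(0,1) retry=(1,0)
7. t1 CAS -> counter=7 r=(6,6) succ=(1,1) retry=(1,0)
8. t2 CAS -> counter=7 r=(6,6) succ=(1,1) retry=(1,1)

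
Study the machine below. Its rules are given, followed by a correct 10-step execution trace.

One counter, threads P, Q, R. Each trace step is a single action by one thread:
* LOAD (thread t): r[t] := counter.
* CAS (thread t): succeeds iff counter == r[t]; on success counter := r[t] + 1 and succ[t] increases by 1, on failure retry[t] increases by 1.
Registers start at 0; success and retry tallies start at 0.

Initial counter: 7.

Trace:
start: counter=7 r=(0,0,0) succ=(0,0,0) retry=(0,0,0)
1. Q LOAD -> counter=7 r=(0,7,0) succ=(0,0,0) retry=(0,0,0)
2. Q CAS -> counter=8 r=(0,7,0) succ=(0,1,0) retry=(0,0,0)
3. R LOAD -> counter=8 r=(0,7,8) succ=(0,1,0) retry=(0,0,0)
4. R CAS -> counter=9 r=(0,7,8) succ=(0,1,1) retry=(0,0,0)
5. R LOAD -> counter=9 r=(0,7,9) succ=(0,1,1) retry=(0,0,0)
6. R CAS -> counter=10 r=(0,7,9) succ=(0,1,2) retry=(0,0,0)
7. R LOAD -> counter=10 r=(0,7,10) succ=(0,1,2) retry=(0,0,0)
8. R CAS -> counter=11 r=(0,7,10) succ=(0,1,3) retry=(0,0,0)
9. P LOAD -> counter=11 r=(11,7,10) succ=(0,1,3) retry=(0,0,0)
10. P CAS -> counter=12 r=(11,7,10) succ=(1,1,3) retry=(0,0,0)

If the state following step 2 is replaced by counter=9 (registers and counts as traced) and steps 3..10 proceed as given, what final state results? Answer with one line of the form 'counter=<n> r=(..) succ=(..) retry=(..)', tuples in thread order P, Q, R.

state after step 2 := counter=9 r=(0,7,0) succ=(0,1,0) retry=(0,0,0)
3. R LOAD -> counter=9 r=(0,7,9) succ=(0,1,0) retry=(0,0,0)
4. R CAS -> counter=10 r=(0,7,9) succ=(0,1,1) retry=(0,0,0)
5. R LOAD -> counter=10 r=(0,7,10) succ=(0,1,1) retry=(0,0,0)
6. R CAS -> counter=11 r=(0,7,10) succ=(0,1,2) retry=(0,0,0)
7. R LOAD -> counter=11 r=(0,7,11) succ=(0,1,2) retry=(0,0,0)
8. R CAS -> counter=12 r=(0,7,11) succ=(0,1,3) retry=(0,0,0)
9. P LOAD -> counter=12 r=(12,7,11) succ=(0,1,3) retry=(0,0,0)
10. P CAS -> counter=13 r=(12,7,11) succ=(1,1,3) retry=(0,0,0)

counter=13 r=(12,7,11) succ=(1,1,3) retry=(0,0,0)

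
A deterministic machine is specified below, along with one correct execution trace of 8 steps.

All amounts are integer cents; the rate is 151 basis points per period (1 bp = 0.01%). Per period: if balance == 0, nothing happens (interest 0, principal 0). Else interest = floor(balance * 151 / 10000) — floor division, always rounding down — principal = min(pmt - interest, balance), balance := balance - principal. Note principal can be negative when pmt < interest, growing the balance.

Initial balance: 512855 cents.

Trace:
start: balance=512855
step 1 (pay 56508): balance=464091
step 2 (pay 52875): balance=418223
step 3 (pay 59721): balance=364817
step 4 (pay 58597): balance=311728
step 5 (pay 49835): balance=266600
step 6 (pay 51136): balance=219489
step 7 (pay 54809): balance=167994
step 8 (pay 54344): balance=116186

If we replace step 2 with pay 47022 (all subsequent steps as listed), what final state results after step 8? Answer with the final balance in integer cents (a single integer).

122590

(re-executing from step 2 with the substitution; state before step 2: balance=464091)
step 2 (pay 47022): balance=424076
step 3 (pay 59721): balance=370758
step 4 (pay 58597): balance=317759
step 5 (pay 49835): balance=272722
step 6 (pay 51136): balance=225704
step 7 (pay 54809): balance=174303
step 8 (pay 54344): balance=122590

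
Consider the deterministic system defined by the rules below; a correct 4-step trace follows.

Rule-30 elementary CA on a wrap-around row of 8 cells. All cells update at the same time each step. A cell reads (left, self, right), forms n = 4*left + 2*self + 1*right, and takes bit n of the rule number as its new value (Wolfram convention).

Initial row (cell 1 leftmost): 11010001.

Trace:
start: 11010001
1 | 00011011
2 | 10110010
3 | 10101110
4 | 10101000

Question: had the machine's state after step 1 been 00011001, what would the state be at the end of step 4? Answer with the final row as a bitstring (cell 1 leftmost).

01111110

state after step 1 := 00011001
2 | 10110111
3 | 00100100
4 | 01111110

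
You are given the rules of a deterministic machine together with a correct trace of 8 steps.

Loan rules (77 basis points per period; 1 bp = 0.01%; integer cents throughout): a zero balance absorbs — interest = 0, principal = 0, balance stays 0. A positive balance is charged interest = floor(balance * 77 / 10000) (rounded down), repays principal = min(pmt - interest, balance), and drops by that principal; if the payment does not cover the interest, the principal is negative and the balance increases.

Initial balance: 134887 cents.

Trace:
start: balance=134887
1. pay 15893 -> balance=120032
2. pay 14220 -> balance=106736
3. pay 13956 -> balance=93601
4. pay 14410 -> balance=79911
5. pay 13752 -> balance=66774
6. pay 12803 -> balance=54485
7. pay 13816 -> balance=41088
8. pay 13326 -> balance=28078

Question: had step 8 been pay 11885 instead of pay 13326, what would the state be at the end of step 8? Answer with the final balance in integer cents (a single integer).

(re-executing from step 8 with the substitution; state before step 8: balance=41088)
8. pay 11885 -> balance=29519

29519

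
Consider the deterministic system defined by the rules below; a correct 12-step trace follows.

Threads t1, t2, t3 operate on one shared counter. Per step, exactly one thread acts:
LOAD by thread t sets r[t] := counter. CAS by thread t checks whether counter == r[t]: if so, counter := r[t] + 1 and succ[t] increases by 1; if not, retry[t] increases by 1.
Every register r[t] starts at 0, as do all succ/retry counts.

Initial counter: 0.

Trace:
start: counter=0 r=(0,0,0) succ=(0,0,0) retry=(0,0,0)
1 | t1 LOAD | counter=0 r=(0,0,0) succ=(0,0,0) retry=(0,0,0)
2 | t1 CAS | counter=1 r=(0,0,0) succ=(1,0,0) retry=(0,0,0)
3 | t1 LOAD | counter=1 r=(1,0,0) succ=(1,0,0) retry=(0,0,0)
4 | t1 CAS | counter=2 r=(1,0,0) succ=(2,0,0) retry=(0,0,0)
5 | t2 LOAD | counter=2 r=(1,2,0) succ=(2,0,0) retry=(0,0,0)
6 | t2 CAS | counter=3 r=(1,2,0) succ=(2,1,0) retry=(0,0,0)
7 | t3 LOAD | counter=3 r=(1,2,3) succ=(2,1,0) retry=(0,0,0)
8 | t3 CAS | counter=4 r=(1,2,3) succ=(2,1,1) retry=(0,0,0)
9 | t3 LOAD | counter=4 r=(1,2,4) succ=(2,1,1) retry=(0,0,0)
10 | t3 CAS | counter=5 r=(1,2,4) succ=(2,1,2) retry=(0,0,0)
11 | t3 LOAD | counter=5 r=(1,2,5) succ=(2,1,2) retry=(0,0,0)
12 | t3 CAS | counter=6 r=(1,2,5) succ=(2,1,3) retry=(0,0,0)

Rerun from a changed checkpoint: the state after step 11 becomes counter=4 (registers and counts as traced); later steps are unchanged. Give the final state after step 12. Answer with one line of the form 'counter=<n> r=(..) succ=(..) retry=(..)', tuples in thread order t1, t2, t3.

counter=4 r=(1,2,5) succ=(2,1,2) retry=(0,0,1)

state after step 11 := counter=4 r=(1,2,5) succ=(2,1,2) retry=(0,0,0)
12 | t3 CAS | counter=4 r=(1,2,5) succ=(2,1,2) retry=(0,0,1)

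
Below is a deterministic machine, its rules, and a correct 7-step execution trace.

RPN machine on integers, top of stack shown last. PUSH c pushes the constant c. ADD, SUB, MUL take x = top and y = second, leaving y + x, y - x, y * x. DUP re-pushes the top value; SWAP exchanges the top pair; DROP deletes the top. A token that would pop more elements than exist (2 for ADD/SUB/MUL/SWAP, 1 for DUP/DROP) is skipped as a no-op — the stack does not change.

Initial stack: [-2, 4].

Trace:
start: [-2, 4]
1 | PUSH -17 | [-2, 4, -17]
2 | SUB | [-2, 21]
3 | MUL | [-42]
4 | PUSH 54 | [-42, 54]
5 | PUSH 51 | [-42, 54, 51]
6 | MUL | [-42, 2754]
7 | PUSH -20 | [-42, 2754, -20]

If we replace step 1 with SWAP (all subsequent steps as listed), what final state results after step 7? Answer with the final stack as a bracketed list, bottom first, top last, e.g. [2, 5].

(re-executing from step 1 with the substitution; state before step 1: [-2, 4])
1 | SWAP | [4, -2]
2 | SUB | [6]
3 | MUL | [6]
4 | PUSH 54 | [6, 54]
5 | PUSH 51 | [6, 54, 51]
6 | MUL | [6, 2754]
7 | PUSH -20 | [6, 2754, -20]

[6, 2754, -20]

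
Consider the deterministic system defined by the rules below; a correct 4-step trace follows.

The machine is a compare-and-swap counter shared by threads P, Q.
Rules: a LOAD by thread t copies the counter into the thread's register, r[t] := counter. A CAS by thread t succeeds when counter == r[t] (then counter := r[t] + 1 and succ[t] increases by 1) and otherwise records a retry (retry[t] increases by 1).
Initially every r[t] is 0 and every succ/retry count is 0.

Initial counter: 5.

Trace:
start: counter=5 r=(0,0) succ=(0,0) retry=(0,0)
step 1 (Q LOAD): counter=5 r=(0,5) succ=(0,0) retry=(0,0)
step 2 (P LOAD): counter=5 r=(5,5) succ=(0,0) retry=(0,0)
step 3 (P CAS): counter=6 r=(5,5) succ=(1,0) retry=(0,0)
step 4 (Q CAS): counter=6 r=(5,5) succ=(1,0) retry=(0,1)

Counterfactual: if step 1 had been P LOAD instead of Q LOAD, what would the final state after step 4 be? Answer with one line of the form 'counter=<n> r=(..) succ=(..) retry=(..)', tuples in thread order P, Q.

counter=6 r=(5,0) succ=(1,0) retry=(0,1)

(re-executing from step 1 with the substitution; state before step 1: counter=5 r=(0,0) succ=(0,0) retry=(0,0))
step 1 (P LOAD): counter=5 r=(5,0) succ=(0,0) retry=(0,0)
step 2 (P LOAD): counter=5 r=(5,0) succ=(0,0) retry=(0,0)
step 3 (P CAS): counter=6 r=(5,0) succ=(1,0) retry=(0,0)
step 4 (Q CAS): counter=6 r=(5,0) succ=(1,0) retry=(0,1)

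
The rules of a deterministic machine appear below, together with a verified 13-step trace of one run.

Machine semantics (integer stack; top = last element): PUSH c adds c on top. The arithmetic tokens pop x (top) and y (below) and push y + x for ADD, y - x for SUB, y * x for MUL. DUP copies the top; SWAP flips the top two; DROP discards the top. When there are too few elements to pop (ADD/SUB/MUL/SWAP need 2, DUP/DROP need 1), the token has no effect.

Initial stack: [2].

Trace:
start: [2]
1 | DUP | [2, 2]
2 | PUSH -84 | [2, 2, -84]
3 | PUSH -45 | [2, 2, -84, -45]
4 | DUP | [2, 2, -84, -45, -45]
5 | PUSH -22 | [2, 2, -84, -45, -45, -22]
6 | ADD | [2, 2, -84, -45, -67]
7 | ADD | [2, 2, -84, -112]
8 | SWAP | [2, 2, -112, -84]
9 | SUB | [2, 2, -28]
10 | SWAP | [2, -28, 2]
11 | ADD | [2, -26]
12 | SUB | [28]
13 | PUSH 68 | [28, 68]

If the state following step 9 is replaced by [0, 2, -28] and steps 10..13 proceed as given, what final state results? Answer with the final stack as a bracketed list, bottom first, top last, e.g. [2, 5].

state after step 9 := [0, 2, -28]
10 | SWAP | [0, -28, 2]
11 | ADD | [0, -26]
12 | SUB | [26]
13 | PUSH 68 | [26, 68]

[26, 68]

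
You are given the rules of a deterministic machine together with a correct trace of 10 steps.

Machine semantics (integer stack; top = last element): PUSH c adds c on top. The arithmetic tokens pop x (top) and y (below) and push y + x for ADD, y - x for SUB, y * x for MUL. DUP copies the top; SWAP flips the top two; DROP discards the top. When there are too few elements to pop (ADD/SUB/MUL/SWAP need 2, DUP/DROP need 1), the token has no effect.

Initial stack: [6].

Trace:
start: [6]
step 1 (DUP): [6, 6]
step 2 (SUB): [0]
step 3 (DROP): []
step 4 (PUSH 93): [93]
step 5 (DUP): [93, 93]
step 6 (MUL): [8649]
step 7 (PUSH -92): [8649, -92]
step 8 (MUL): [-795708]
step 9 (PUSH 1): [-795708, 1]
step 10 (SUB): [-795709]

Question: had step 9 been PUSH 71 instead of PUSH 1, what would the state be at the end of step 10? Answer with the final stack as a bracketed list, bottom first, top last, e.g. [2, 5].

(re-executing from step 9 with the substitution; state before step 9: [-795708])
step 9 (PUSH 71): [-795708, 71]
step 10 (SUB): [-795779]

[-795779]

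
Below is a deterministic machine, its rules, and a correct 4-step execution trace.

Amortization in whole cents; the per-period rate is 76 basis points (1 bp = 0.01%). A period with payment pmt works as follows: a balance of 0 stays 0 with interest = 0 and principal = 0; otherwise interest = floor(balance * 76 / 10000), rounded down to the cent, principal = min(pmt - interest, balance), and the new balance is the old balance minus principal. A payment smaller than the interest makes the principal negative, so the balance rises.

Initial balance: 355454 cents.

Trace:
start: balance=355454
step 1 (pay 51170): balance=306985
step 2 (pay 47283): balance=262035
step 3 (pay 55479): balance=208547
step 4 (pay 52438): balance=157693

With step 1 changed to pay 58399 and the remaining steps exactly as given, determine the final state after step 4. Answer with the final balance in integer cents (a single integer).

150299

(re-executing from step 1 with the substitution; state before step 1: balance=355454)
step 1 (pay 58399): balance=299756
step 2 (pay 47283): balance=254751
step 3 (pay 55479): balance=201208
step 4 (pay 52438): balance=150299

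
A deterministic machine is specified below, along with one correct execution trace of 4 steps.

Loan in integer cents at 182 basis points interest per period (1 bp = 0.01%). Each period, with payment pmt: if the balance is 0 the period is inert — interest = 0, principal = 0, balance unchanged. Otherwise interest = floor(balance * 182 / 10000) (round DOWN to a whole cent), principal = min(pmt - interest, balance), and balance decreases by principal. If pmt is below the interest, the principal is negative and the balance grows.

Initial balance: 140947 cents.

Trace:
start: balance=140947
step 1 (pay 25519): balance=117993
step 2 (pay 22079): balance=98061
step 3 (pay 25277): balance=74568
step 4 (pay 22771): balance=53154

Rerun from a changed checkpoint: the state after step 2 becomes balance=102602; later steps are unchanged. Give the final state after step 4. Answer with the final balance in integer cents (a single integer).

57862

state after step 2 := balance=102602
step 3 (pay 25277): balance=79192
step 4 (pay 22771): balance=57862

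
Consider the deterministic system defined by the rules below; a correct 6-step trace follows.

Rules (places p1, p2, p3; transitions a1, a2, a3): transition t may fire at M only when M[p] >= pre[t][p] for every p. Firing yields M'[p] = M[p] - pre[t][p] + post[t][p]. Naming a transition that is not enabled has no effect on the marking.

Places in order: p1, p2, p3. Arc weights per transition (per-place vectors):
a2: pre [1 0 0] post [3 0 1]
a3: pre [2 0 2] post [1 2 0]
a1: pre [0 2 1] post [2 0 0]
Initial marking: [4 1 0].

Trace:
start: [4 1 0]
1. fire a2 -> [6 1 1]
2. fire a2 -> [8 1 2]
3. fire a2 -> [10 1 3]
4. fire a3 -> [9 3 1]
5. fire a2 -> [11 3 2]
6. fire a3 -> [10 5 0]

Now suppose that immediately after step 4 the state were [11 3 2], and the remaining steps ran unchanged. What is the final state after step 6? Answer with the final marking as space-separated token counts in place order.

12 5 1

state after step 4 := [11 3 2]
5. fire a2 -> [13 3 3]
6. fire a3 -> [12 5 1]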